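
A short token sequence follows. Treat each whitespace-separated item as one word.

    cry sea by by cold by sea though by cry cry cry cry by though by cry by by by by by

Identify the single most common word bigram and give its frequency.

"by by", 5 times

Bigram frequencies (highest first):
  by by: 5
  cry cry: 3
  though by: 2
  by cry: 2
  cry by: 2
  cry sea: 1
  … (6 more, each ≤ 1)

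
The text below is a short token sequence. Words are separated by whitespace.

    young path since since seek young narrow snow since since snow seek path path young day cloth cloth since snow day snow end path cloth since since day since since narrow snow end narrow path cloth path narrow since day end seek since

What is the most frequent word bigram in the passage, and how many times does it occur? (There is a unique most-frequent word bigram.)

"since since", 4 times

Bigram frequencies (highest first):
  since since: 4
  narrow snow: 2
  since snow: 2
  cloth since: 2
  snow end: 2
  path cloth: 2
  … (27 more, each ≤ 2)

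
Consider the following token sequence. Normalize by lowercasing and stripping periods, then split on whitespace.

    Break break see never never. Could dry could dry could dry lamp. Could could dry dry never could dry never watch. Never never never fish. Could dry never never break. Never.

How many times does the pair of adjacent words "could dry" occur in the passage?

6

Scanning the 30 overlapping bigram windows for "could dry":
  position 6–7: could dry
  position 8–9: could dry
  position 10–11: could dry
  position 14–15: could dry
  position 18–19: could dry
  position 26–27: could dry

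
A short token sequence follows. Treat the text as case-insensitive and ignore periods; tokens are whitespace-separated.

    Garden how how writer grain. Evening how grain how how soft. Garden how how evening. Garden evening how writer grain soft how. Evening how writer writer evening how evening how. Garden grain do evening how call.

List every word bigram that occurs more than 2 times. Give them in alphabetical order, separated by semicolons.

Bigram counts meeting the condition (more than 2 times):
  evening how: 6
  how evening: 3
  how how: 3
  how writer: 3

evening how; how evening; how how; how writer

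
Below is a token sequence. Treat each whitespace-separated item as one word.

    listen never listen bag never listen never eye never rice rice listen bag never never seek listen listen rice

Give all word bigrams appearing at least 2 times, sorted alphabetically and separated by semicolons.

bag never; listen bag; listen never; never listen

Bigram counts meeting the condition (at least 2 times):
  bag never: 2
  listen bag: 2
  listen never: 2
  never listen: 2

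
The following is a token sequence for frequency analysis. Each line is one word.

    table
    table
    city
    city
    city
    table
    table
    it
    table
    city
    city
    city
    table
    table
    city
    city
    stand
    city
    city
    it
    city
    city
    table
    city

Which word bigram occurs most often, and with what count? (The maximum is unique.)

Bigram frequencies (highest first):
  city city: 7
  table city: 4
  table table: 3
  city table: 3
  table it: 1
  it table: 1
  … (4 more, each ≤ 1)

"city city", 7 times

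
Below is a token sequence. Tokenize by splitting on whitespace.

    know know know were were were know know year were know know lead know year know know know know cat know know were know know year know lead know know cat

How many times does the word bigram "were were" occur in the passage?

Scanning the 30 overlapping bigram windows for "were were":
  position 4–5: were were
  position 5–6: were were

2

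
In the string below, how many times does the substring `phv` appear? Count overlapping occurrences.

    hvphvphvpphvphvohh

Sliding a length-3 window over the 18 characters (16 positions):
  position 3–5: phv
  position 6–8: phv
  position 10–12: phv
  position 13–15: phv

4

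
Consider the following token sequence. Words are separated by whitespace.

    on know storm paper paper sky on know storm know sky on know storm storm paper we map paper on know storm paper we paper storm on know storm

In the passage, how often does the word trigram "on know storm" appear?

Scanning the 27 overlapping trigram windows for "on know storm":
  position 1–3: on know storm
  position 7–9: on know storm
  position 12–14: on know storm
  position 20–22: on know storm
  position 27–29: on know storm

5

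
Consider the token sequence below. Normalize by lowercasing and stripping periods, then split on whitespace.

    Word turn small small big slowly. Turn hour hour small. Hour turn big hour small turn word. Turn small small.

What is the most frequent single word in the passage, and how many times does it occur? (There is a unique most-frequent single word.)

Unigram frequencies (highest first):
  small: 6
  turn: 5
  hour: 4
  word: 2
  big: 2
  slowly: 1

"small", 6 times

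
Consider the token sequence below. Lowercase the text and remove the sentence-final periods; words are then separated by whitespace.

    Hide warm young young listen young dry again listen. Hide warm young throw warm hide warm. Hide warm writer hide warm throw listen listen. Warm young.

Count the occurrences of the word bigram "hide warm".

Scanning the 25 overlapping bigram windows for "hide warm":
  position 1–2: hide warm
  position 10–11: hide warm
  position 15–16: hide warm
  position 17–18: hide warm
  position 20–21: hide warm

5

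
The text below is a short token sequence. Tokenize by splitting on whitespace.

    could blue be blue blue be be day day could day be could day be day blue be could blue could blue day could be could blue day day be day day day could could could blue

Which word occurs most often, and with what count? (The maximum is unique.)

"day", 11 times

Unigram frequencies (highest first):
  day: 11
  could: 10
  blue: 8
  be: 8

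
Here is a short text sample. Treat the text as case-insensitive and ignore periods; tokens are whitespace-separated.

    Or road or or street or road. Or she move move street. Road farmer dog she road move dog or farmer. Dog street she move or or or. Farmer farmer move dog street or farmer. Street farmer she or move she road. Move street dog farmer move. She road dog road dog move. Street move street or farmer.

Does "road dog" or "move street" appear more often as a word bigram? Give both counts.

"move street" (4 vs 2)

"road dog": 2 occurrences
"move street": 4 occurrences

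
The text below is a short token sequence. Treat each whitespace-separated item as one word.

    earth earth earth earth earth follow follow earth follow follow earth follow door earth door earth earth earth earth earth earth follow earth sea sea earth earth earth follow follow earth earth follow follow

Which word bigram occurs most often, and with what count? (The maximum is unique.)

Bigram frequencies (highest first):
  earth earth: 12
  earth follow: 6
  follow follow: 4
  follow earth: 4
  door earth: 2
  follow door: 1
  … (4 more, each ≤ 1)

"earth earth", 12 times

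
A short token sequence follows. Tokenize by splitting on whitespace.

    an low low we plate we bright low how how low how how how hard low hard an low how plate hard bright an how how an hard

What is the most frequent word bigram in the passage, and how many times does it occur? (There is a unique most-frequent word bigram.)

Bigram frequencies (highest first):
  how how: 4
  low how: 3
  an low: 2
  low low: 1
  low we: 1
  we plate: 1
  … (15 more, each ≤ 1)

"how how", 4 times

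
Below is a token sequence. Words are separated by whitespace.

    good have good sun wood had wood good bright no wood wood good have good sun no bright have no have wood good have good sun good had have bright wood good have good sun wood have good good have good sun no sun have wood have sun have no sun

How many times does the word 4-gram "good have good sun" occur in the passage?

5

Scanning the 48 overlapping 4-gram windows for "good have good sun":
  position 1–4: good have good sun
  position 13–16: good have good sun
  position 23–26: good have good sun
  position 32–35: good have good sun
  position 39–42: good have good sun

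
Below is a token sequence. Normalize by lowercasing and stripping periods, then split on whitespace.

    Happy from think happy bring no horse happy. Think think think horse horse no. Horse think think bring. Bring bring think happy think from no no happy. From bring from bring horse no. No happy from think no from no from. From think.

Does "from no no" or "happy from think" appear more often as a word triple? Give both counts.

"from no no": 1 occurrence
"happy from think": 2 occurrences

"happy from think" (2 vs 1)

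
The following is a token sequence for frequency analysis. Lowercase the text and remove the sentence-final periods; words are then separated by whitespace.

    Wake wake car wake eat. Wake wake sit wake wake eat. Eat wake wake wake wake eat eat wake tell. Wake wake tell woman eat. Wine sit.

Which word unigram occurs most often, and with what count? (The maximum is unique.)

Unigram frequencies (highest first):
  wake: 14
  eat: 6
  sit: 2
  tell: 2
  car: 1
  woman: 1
  … (1 more, each ≤ 1)

"wake", 14 times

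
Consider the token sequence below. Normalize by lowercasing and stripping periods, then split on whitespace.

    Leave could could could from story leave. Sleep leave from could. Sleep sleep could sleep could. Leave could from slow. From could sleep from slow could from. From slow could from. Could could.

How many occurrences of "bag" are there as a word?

0

Scanning the 33 tokens for "bag":
  (none found)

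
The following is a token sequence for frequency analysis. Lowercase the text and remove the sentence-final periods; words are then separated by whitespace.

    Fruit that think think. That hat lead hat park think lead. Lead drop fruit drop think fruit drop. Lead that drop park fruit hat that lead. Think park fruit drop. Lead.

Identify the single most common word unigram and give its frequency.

Unigram frequencies (highest first):
  lead: 6
  fruit: 5
  think: 5
  drop: 5
  that: 4
  hat: 3
  … (1 more, each ≤ 3)

"lead", 6 times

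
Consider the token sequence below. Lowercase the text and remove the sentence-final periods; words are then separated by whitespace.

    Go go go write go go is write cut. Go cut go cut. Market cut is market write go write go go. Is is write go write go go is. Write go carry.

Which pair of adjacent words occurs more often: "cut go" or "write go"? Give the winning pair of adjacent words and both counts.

"write go" (6 vs 2)

"cut go": 2 occurrences
"write go": 6 occurrences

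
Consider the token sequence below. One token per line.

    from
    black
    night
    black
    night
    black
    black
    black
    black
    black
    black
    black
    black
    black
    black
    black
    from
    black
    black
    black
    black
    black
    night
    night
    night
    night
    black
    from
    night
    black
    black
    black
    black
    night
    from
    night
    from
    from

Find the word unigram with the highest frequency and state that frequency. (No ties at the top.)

Unigram frequencies (highest first):
  black: 23
  night: 9
  from: 6

"black", 23 times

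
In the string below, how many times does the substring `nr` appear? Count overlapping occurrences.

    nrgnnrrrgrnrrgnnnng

3

Sliding a length-2 window over the 19 characters (18 positions):
  position 1–2: nr
  position 5–6: nr
  position 11–12: nr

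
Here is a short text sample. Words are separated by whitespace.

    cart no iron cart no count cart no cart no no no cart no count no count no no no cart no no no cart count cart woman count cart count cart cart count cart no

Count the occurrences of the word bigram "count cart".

5

Scanning the 35 overlapping bigram windows for "count cart":
  position 6–7: count cart
  position 26–27: count cart
  position 29–30: count cart
  position 31–32: count cart
  position 34–35: count cart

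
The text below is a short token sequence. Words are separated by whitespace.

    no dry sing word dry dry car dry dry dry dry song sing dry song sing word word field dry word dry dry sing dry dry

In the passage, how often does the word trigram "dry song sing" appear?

Scanning the 24 overlapping trigram windows for "dry song sing":
  position 11–13: dry song sing
  position 14–16: dry song sing

2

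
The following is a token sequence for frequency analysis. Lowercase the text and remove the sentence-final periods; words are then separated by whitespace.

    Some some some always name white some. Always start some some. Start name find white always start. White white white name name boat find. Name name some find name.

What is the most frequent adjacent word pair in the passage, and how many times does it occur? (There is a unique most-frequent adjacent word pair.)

"some some", 3 times

Bigram frequencies (highest first):
  some some: 3
  some always: 2
  always start: 2
  white white: 2
  name name: 2
  find name: 2
  … (15 more, each ≤ 1)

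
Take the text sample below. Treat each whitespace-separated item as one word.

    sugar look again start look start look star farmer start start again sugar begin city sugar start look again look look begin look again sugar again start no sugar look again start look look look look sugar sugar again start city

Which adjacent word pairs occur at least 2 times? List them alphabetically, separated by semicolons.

Bigram counts meeting the condition (at least 2 times):
  again start: 4
  again sugar: 2
  look again: 4
  look look: 4
  start look: 4
  sugar again: 2
  sugar look: 2

again start; again sugar; look again; look look; start look; sugar again; sugar look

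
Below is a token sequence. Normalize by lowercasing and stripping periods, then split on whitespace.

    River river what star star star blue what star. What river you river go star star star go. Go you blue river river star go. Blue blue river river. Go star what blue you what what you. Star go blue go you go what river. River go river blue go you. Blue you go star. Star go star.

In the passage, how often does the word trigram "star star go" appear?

Scanning the 56 overlapping trigram windows for "star star go":
  position 16–18: star star go
  position 55–57: star star go

2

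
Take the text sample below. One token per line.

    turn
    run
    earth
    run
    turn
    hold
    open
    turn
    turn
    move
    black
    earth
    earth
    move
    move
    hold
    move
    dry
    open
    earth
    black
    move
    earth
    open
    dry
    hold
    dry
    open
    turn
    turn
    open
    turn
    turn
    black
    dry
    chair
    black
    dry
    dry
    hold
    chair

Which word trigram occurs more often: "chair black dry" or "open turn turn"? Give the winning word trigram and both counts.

"chair black dry": 1 occurrence
"open turn turn": 3 occurrences

"open turn turn" (3 vs 1)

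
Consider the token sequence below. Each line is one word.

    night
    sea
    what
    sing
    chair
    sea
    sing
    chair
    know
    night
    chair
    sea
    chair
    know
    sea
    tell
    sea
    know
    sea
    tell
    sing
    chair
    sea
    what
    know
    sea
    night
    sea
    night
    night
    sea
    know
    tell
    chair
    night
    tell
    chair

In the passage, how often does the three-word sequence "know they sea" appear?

Scanning the 35 overlapping trigram windows for "know they sea":
  (none found)

0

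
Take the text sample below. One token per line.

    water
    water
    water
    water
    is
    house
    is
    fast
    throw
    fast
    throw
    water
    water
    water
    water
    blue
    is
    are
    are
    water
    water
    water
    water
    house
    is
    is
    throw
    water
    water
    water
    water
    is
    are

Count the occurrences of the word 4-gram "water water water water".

Scanning the 30 overlapping 4-gram windows for "water water water water":
  position 1–4: water water water water
  position 12–15: water water water water
  position 20–23: water water water water
  position 28–31: water water water water

4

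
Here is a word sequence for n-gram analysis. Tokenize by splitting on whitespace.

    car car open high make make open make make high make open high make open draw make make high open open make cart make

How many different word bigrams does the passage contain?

24 tokens → 23 bigram windows in total.
Repeated bigrams (each contributes count−1 duplicates):
  high make: 3
  make make: 3
  make open: 3
  make high: 2
  open high: 2
  open make: 2
9 duplicate windows → 23 − 9 = 14 distinct.

14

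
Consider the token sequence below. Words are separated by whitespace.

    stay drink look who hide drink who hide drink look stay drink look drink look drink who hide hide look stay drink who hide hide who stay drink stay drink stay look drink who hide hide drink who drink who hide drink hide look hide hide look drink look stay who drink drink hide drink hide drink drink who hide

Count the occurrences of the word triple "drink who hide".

6

Scanning the 58 overlapping trigram windows for "drink who hide":
  position 6–8: drink who hide
  position 16–18: drink who hide
  position 22–24: drink who hide
  position 33–35: drink who hide
  position 39–41: drink who hide
  position 58–60: drink who hide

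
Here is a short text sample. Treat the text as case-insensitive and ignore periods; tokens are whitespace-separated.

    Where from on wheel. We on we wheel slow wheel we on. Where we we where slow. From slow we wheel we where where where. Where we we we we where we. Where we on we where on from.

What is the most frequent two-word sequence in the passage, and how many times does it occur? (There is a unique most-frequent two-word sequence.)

Bigram frequencies (highest first):
  we where: 5
  where we: 4
  we we: 4
  wheel we: 3
  we on: 3
  where where: 3
  … (14 more, each ≤ 2)

"we where", 5 times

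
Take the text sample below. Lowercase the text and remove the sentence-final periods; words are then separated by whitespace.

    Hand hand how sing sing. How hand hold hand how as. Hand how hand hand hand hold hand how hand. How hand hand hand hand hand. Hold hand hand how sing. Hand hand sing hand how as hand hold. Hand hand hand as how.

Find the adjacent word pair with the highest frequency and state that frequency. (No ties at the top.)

Bigram frequencies (highest first):
  hand hand: 11
  hand how: 7
  how hand: 4
  hand hold: 4
  hold hand: 4
  how sing: 2
  … (8 more, each ≤ 2)

"hand hand", 11 times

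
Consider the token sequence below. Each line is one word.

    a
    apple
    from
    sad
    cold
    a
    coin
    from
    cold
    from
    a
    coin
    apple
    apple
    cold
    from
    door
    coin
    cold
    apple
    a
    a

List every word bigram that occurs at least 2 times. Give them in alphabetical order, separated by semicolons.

Bigram counts meeting the condition (at least 2 times):
  a coin: 2
  cold from: 2

a coin; cold from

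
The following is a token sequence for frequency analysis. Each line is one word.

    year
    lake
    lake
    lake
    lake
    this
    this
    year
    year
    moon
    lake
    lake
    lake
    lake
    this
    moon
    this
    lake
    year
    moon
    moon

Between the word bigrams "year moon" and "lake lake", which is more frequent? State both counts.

"lake lake" (6 vs 2)

"year moon": 2 occurrences
"lake lake": 6 occurrences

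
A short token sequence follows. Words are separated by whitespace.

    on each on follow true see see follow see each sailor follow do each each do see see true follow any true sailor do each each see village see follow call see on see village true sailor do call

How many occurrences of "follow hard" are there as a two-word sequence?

Scanning the 38 overlapping bigram windows for "follow hard":
  (none found)

0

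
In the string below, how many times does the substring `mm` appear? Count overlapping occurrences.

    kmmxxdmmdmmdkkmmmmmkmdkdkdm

Sliding a length-2 window over the 27 characters (26 positions):
  position 2–3: mm
  position 7–8: mm
  position 10–11: mm
  position 15–16: mm
  position 16–17: mm
  position 17–18: mm
  position 18–19: mm

7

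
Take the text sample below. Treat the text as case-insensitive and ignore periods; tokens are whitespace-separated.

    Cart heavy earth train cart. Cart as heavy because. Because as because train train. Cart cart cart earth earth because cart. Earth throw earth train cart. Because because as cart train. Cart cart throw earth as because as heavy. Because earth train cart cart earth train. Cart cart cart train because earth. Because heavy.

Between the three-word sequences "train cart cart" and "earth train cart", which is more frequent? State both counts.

"train cart cart": 5 occurrences
"earth train cart": 4 occurrences

"train cart cart" (5 vs 4)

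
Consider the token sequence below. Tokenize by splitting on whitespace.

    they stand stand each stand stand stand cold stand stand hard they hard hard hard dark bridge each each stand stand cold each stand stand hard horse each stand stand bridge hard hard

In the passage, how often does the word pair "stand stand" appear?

Scanning the 32 overlapping bigram windows for "stand stand":
  position 2–3: stand stand
  position 5–6: stand stand
  position 6–7: stand stand
  position 9–10: stand stand
  position 20–21: stand stand
  position 24–25: stand stand
  position 29–30: stand stand

7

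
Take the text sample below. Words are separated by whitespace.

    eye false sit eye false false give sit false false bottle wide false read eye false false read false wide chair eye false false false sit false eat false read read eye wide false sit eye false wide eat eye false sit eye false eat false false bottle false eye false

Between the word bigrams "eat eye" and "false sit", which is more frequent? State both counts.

"eat eye": 1 occurrence
"false sit": 4 occurrences

"false sit" (4 vs 1)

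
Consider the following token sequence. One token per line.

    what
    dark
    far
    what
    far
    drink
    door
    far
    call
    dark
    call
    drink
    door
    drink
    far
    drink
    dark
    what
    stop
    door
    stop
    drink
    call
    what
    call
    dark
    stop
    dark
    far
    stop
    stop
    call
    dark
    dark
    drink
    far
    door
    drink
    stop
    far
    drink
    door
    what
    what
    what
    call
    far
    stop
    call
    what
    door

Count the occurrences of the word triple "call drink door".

Scanning the 49 overlapping trigram windows for "call drink door":
  position 11–13: call drink door

1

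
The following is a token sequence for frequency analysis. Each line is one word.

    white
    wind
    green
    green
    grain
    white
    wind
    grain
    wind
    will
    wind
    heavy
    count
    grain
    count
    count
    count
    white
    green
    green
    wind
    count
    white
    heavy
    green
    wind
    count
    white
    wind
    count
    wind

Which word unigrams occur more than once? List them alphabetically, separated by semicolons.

Unigram counts meeting the condition (more than once):
  count: 7
  grain: 3
  green: 5
  heavy: 2
  white: 5
  wind: 8

count; grain; green; heavy; white; wind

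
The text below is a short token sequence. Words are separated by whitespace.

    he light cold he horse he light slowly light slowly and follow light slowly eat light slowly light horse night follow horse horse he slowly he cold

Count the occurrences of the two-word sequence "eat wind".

Scanning the 26 overlapping bigram windows for "eat wind":
  (none found)

0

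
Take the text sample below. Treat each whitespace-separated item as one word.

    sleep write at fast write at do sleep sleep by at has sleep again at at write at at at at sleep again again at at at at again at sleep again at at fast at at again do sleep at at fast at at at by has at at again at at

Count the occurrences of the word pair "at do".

Scanning the 52 overlapping bigram windows for "at do":
  position 6–7: at do

1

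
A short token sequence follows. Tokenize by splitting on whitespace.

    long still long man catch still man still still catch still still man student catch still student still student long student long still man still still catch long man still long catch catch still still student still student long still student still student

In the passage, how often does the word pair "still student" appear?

Scanning the 42 overlapping bigram windows for "still student":
  position 16–17: still student
  position 18–19: still student
  position 35–36: still student
  position 37–38: still student
  position 40–41: still student
  position 42–43: still student

6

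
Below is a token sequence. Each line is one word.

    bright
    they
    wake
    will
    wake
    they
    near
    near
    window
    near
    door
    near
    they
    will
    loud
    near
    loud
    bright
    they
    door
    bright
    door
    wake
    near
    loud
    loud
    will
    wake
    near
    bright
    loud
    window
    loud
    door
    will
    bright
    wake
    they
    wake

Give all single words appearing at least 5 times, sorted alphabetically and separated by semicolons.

Unigram counts meeting the condition (at least 5 times):
  bright: 5
  loud: 6
  near: 7
  they: 5
  wake: 6

bright; loud; near; they; wake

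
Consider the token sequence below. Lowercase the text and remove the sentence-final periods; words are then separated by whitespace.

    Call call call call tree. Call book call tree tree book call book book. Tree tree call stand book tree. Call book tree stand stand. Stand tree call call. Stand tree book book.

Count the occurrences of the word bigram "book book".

2

Scanning the 32 overlapping bigram windows for "book book":
  position 13–14: book book
  position 32–33: book book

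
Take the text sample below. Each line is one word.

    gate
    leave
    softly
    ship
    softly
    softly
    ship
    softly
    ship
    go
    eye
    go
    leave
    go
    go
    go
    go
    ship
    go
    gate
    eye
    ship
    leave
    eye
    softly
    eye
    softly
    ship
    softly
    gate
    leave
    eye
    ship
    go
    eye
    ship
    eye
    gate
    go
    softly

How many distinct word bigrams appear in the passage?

24

40 tokens → 39 bigram windows in total.
Repeated bigrams (each contributes count−1 duplicates):
  softly ship: 4
  eye ship: 3
  go go: 3
  ship go: 3
  ship softly: 3
  eye softly: 2
  gate leave: 2
  go eye: 2
  … (1 more repeated)
15 duplicate windows → 39 − 15 = 24 distinct.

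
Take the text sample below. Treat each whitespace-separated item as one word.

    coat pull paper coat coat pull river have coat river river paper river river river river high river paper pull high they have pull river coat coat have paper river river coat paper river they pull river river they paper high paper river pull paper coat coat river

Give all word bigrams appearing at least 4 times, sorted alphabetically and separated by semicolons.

paper river; river river

Bigram counts meeting the condition (at least 4 times):
  paper river: 4
  river river: 6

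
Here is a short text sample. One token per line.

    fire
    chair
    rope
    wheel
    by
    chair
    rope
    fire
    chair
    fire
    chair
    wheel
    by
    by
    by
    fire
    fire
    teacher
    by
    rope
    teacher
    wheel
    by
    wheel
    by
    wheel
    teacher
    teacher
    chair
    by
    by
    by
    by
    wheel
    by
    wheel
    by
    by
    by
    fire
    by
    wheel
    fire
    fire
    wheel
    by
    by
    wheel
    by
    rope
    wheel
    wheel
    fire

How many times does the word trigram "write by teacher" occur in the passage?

0

Scanning the 51 overlapping trigram windows for "write by teacher":
  (none found)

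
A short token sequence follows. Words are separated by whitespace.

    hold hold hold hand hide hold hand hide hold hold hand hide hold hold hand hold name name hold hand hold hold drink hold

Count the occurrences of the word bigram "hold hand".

5

Scanning the 23 overlapping bigram windows for "hold hand":
  position 3–4: hold hand
  position 6–7: hold hand
  position 10–11: hold hand
  position 14–15: hold hand
  position 19–20: hold hand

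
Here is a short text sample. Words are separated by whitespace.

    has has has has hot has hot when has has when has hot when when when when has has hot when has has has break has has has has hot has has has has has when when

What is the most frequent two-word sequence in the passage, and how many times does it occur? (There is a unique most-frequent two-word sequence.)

"has has", 14 times

Bigram frequencies (highest first):
  has has: 14
  has hot: 5
  when has: 4
  when when: 4
  hot when: 3
  hot has: 2
  … (3 more, each ≤ 2)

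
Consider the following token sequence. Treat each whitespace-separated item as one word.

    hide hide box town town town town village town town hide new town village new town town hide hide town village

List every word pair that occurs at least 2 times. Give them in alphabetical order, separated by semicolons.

hide hide; new town; town hide; town town; town village

Bigram counts meeting the condition (at least 2 times):
  hide hide: 2
  new town: 2
  town hide: 2
  town town: 5
  town village: 3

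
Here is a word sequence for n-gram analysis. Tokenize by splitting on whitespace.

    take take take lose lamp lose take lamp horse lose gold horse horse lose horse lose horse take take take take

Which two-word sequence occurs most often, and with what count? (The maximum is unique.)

Bigram frequencies (highest first):
  take take: 5
  horse lose: 3
  lose horse: 2
  take lose: 1
  lose lamp: 1
  lamp lose: 1
  … (7 more, each ≤ 1)

"take take", 5 times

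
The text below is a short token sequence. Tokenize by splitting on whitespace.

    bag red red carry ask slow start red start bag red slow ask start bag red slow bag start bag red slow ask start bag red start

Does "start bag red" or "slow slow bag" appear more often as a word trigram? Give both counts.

"start bag red" (4 vs 0)

"start bag red": 4 occurrences
"slow slow bag": 0 occurrences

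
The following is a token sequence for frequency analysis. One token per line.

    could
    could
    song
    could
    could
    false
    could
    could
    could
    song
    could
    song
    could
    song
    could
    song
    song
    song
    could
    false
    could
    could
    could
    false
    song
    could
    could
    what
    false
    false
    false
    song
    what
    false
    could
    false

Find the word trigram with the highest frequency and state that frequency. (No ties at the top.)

"could song could", 4 times

Trigram frequencies (highest first):
  could song could: 4
  song could song: 3
  could could song: 2
  song could could: 2
  could could false: 2
  could false could: 2
  … (17 more, each ≤ 2)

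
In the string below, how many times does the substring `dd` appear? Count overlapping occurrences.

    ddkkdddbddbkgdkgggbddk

Sliding a length-2 window over the 22 characters (21 positions):
  position 1–2: dd
  position 5–6: dd
  position 6–7: dd
  position 9–10: dd
  position 20–21: dd

5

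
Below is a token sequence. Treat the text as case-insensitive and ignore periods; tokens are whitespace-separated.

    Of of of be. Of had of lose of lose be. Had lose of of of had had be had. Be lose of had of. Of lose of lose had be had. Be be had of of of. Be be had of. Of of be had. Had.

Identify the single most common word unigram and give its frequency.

Unigram frequencies (highest first):
  of: 19
  had: 12
  be: 10
  lose: 6

"of", 19 times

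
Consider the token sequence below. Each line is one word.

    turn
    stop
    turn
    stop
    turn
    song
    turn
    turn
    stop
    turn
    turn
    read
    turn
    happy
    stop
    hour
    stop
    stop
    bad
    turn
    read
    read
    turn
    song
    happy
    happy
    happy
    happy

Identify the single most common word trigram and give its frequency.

Trigram frequencies (highest first):
  turn stop turn: 3
  happy happy happy: 2
  stop turn stop: 1
  stop turn song: 1
  turn song turn: 1
  song turn turn: 1
  … (17 more, each ≤ 1)

"turn stop turn", 3 times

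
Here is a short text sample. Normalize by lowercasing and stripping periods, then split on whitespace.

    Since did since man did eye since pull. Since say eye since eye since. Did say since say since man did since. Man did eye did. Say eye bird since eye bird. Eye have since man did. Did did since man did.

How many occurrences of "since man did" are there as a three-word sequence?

Scanning the 40 overlapping trigram windows for "since man did":
  position 3–5: since man did
  position 19–21: since man did
  position 22–24: since man did
  position 35–37: since man did
  position 40–42: since man did

5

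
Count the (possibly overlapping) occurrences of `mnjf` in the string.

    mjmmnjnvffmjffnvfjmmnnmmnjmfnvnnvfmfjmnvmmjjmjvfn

0

Sliding a length-4 window over the 49 characters (46 positions):
  (no match at any position)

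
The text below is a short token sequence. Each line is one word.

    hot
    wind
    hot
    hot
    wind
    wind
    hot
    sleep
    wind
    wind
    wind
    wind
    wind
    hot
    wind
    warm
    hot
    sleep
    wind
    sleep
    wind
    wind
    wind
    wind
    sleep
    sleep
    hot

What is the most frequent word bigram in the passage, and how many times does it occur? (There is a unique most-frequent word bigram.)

"wind wind", 8 times

Bigram frequencies (highest first):
  wind wind: 8
  hot wind: 3
  wind hot: 3
  sleep wind: 3
  hot sleep: 2
  wind sleep: 2
  … (5 more, each ≤ 1)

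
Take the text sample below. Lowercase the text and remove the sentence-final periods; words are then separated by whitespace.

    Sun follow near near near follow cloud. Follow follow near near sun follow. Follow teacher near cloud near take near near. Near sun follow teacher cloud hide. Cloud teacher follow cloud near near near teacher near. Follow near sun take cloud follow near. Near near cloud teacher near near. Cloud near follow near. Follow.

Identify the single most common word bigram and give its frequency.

Bigram frequencies (highest first):
  near near: 10
  follow near: 5
  near follow: 4
  sun follow: 3
  near sun: 3
  teacher near: 3
  … (16 more, each ≤ 3)

"near near", 10 times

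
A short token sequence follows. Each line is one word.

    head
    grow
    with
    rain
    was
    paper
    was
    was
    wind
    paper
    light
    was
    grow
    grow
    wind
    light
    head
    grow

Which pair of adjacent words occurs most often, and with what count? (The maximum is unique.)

"head grow", 2 times

Bigram frequencies (highest first):
  head grow: 2
  grow with: 1
  with rain: 1
  rain was: 1
  was paper: 1
  paper was: 1
  … (10 more, each ≤ 1)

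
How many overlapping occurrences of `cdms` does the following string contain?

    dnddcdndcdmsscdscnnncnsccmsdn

1

Sliding a length-4 window over the 29 characters (26 positions):
  position 9–12: cdms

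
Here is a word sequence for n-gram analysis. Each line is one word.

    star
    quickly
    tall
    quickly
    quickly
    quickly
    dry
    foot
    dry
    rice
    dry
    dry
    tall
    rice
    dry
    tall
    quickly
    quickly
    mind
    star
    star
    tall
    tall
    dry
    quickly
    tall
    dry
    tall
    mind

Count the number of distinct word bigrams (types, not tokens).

20

29 tokens → 28 bigram windows in total.
Repeated bigrams (each contributes count−1 duplicates):
  dry tall: 3
  quickly quickly: 3
  quickly tall: 2
  rice dry: 2
  tall dry: 2
  tall quickly: 2
8 duplicate windows → 28 − 8 = 20 distinct.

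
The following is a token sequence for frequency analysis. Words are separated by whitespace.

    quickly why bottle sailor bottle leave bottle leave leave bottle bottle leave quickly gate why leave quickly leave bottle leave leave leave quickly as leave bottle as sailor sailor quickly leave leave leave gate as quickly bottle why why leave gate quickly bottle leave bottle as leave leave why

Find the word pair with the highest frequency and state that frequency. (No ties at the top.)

"leave leave", 6 times

Bigram frequencies (highest first):
  leave leave: 6
  bottle leave: 5
  leave bottle: 5
  leave quickly: 3
  why leave: 2
  quickly leave: 2
  … (21 more, each ≤ 2)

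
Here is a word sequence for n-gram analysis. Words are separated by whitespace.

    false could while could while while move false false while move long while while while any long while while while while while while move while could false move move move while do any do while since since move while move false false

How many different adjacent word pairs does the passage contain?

23

42 tokens → 41 bigram windows in total.
Repeated bigrams (each contributes count−1 duplicates):
  while while: 8
  while move: 4
  move while: 3
  could while: 2
  false false: 2
  long while: 2
  move false: 2
  move move: 2
  … (1 more repeated)
18 duplicate windows → 41 − 18 = 23 distinct.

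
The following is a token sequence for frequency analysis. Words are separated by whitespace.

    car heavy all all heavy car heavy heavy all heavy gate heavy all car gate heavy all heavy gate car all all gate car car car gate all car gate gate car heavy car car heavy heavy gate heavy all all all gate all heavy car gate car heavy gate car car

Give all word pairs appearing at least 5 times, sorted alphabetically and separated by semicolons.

car heavy; gate car; heavy all

Bigram counts meeting the condition (at least 5 times):
  car heavy: 5
  gate car: 5
  heavy all: 5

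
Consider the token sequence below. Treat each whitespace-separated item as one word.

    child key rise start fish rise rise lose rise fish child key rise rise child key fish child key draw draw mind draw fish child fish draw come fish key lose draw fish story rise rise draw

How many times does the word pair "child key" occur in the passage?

4

Scanning the 36 overlapping bigram windows for "child key":
  position 1–2: child key
  position 11–12: child key
  position 15–16: child key
  position 18–19: child key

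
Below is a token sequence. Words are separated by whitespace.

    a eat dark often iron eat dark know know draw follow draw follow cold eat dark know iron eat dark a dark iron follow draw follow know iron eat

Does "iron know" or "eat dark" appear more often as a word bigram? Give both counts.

"eat dark" (4 vs 0)

"iron know": 0 occurrences
"eat dark": 4 occurrences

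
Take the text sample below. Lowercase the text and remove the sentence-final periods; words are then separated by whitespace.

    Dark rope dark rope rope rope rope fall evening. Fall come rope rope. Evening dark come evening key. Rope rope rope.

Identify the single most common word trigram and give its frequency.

"rope rope rope", 3 times

Trigram frequencies (highest first):
  rope rope rope: 3
  dark rope dark: 1
  rope dark rope: 1
  dark rope rope: 1
  rope rope fall: 1
  rope fall evening: 1
  … (11 more, each ≤ 1)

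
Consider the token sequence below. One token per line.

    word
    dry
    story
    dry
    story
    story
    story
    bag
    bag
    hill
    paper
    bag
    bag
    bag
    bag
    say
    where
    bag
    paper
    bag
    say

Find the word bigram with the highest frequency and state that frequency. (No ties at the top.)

Bigram frequencies (highest first):
  bag bag: 4
  dry story: 2
  story story: 2
  paper bag: 2
  bag say: 2
  word dry: 1
  … (7 more, each ≤ 1)

"bag bag", 4 times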